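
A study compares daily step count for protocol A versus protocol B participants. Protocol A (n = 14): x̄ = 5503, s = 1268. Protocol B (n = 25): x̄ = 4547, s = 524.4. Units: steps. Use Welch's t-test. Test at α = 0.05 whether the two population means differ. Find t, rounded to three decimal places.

2.695

Let group 1 = protocol A, group 2 = protocol B. H0: μ_1 = μ_2; H1: μ_1 ≠ μ_2 (Welch's two-sample t-test, two-sided).
t = (x̄_1 − x̄_2)/√(s_1²/n_1 + s_2²/n_2) = (5503 − 4547)/√(1268²/14 + 524.4²/25) = 2.695
Welch–Satterthwaite df ≈ 15.53
Two-sided p-value ≈ 0.0162
Since p ≈ 0.0162 < α = 0.05, reject H0; the evidence is statistically significant.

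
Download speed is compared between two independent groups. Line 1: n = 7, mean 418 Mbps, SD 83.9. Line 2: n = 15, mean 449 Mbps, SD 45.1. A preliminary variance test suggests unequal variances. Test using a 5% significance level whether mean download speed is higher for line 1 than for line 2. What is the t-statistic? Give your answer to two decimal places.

-0.92

Let group 1 = line 1, group 2 = line 2. H0: μ_1 = μ_2; H1: μ_1 > μ_2 (Welch's two-sample t-test, right-tailed).
t = (x̄_1 − x̄_2)/√(s_1²/n_1 + s_2²/n_2) = (418 − 449)/√(83.9²/7 + 45.1²/15) = -0.92
Welch–Satterthwaite df ≈ 7.67
p-value = P(T ≥ -0.92) ≈ 0.807
Since p ≈ 0.807 > α = 0.05, fail to reject H0; the data do not provide sufficient evidence against H0.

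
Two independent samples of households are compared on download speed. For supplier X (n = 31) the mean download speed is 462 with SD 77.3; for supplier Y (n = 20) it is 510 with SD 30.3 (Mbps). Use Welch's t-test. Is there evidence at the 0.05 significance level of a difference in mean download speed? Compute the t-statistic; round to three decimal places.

-3.107

Let group 1 = supplier X, group 2 = supplier Y. H0: μ_1 = μ_2; H1: μ_1 ≠ μ_2 (Welch's two-sample t-test, two-sided).
t = (x̄_1 − x̄_2)/√(s_1²/n_1 + s_2²/n_2) = (462 − 510)/√(77.3²/31 + 30.3²/20) = -3.107
Welch–Satterthwaite df ≈ 42.21
Two-sided p-value ≈ 0.003
Since p ≈ 0.003 < α = 0.05, reject H0; the evidence is statistically significant.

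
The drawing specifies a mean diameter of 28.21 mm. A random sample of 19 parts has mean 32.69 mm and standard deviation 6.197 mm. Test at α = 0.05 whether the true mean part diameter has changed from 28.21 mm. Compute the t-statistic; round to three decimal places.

H0: μ = 28.21; H1: μ ≠ 28.21 (one-sample t-test, two-sided).
t = (x̄ − μ₀)/(s/√n) = (32.69 − 28.21)/(6.197/√19) = 3.151
df = n − 1 = 18
Two-sided p-value ≈ 0.006
Since p ≈ 0.006 < α = 0.05, reject H0; the data support H1.

3.151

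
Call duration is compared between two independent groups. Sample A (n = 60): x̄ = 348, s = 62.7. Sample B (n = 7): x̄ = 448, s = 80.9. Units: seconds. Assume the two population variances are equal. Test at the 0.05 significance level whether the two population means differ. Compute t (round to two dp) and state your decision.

t = -3.88; reject H0

Let group 1 = sample A, group 2 = sample B. H0: μ_1 = μ_2; H1: μ_1 ≠ μ_2 (two-sample pooled-variance t-test, two-sided).
s_p² = [(60−1)·62.7² + (7−1)·80.9²]/(60+7−2) = 4172.54
t = (348 − 448)/√[4172.54·(1/60 + 1/7)] = -3.88
df = n₁ + n₂ − 2 = 65
Two-sided p-value ≈ 0.000
Since p ≈ 0.000 < α = 0.05, reject H0; the evidence is statistically significant.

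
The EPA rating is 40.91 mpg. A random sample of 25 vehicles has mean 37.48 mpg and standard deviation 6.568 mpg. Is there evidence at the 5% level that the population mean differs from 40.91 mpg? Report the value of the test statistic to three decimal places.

H0: μ = 40.91; H1: μ ≠ 40.91 (one-sample t-test, two-sided).
t = (x̄ − μ₀)/(s/√n) = (37.48 − 40.91)/(6.568/√25) = -2.611
df = n − 1 = 24
Two-sided p-value ≈ 0.0153
Since p ≈ 0.0153 < α = 0.05, reject H0; the evidence is statistically significant.

-2.611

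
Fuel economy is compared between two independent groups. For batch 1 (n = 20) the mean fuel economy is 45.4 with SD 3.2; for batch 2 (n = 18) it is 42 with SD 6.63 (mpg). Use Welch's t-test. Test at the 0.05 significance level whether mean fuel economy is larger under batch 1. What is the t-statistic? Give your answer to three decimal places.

Let group 1 = batch 1, group 2 = batch 2. H0: μ_1 = μ_2; H1: μ_1 > μ_2 (Welch's two-sample t-test, right-tailed).
t = (x̄_1 − x̄_2)/√(s_1²/n_1 + s_2²/n_2) = (45.4 − 42)/√(3.2²/20 + 6.63²/18) = 1.978
Welch–Satterthwaite df ≈ 23.93
p-value = P(T ≥ 1.978) ≈ 0.030
Since p ≈ 0.030 < α = 0.05, reject H0; the data support H1.

1.978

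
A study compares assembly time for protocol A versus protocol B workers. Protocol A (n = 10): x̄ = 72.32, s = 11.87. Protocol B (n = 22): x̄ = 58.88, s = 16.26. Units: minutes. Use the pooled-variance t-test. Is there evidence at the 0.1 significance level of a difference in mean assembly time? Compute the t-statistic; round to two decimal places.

Let group 1 = protocol A, group 2 = protocol B. H0: μ_1 = μ_2; H1: μ_1 ≠ μ_2 (two-sample pooled-variance t-test, two-sided).
s_p² = [(10−1)·11.87² + (22−1)·16.26²]/(10+22−2) = 227.34
t = (72.32 − 58.88)/√[227.34·(1/10 + 1/22)] = 2.34
df = n₁ + n₂ − 2 = 30
Two-sided p-value ≈ 0.0263
Since p ≈ 0.0263 < α = 0.1, reject H0; the data support H1.

2.34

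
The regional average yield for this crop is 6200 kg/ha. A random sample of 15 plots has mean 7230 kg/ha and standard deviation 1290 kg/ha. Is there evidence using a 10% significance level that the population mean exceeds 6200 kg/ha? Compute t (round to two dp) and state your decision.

t = 3.09; reject H0

H0: μ = 6200; H1: μ > 6200 (one-sample t-test, right-tailed).
t = (x̄ − μ₀)/(s/√n) = (7230 − 6200)/(1290/√15) = 3.09
df = n − 1 = 14
p-value = P(T ≥ 3.09) ≈ 0.0040
Since p ≈ 0.0040 < α = 0.1, reject H0; the data support H1.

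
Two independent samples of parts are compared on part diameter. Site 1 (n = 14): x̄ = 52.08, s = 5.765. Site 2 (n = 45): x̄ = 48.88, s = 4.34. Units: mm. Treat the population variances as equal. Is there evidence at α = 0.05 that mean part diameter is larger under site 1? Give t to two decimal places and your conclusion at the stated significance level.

Let group 1 = site 1, group 2 = site 2. H0: μ_1 = μ_2; H1: μ_1 > μ_2 (two-sample pooled-variance t-test, right-tailed).
s_p² = [(14−1)·5.765² + (45−1)·4.34²]/(14+45−2) = 22.1197
t = (52.08 − 48.88)/√[22.1197·(1/14 + 1/45)] = 2.22
df = n₁ + n₂ − 2 = 57
p-value = P(T ≥ 2.22) ≈ 0.0151
Since p ≈ 0.0151 < α = 0.05, reject H0; the data support H1.

t = 2.22; reject H0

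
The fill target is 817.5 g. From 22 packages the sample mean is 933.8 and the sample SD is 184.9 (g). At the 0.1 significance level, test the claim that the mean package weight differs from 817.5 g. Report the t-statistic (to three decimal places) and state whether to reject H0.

t = 2.950; reject H0

H0: μ = 817.5; H1: μ ≠ 817.5 (one-sample t-test, two-sided).
t = (x̄ − μ₀)/(s/√n) = (933.8 − 817.5)/(184.9/√22) = 2.950
df = n − 1 = 21
Two-sided p-value ≈ 0.008
Since p ≈ 0.008 < α = 0.1, reject H0; the data support H1.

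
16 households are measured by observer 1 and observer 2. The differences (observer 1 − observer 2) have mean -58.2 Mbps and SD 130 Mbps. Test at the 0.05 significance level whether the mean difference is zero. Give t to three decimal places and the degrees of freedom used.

H0: μ_d = 0; H1: μ_d ≠ 0 (paired t-test on the differences, two-sided).
t = d̄/(s_d/√n) = -58.2/(130/√16) = -1.791
df = n − 1 = 15
Two-sided p-value ≈ 0.0935
Since p ≈ 0.0935 > α = 0.05, fail to reject H0; the data do not provide sufficient evidence against H0.

t = -1.791, df = 15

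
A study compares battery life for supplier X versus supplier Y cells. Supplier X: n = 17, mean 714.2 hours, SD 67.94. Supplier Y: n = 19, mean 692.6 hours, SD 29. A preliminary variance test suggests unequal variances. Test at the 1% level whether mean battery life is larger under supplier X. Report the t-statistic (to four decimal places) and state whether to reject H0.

t = 1.2155; fail to reject H0

Let group 1 = supplier X, group 2 = supplier Y. H0: μ_1 = μ_2; H1: μ_1 > μ_2 (Welch's two-sample t-test, right-tailed).
t = (x̄_1 − x̄_2)/√(s_1²/n_1 + s_2²/n_2) = (714.2 − 692.6)/√(67.94²/17 + 29²/19) = 1.2155
Welch–Satterthwaite df ≈ 21.14
p-value = P(T ≥ 1.2155) ≈ 0.119
Since p ≈ 0.119 > α = 0.01, fail to reject H0; the evidence is not statistically significant.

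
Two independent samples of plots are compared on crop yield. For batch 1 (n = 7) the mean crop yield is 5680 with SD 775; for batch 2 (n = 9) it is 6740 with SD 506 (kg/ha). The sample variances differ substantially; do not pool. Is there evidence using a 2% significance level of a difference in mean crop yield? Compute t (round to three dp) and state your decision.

t = -3.136; reject H0

Let group 1 = batch 1, group 2 = batch 2. H0: μ_1 = μ_2; H1: μ_1 ≠ μ_2 (Welch's two-sample t-test, two-sided).
t = (x̄_1 − x̄_2)/√(s_1²/n_1 + s_2²/n_2) = (5680 − 6740)/√(775²/7 + 506²/9) = -3.136
Welch–Satterthwaite df ≈ 9.83
Two-sided p-value ≈ 0.011
Since p ≈ 0.011 < α = 0.02, reject H0; the evidence is statistically significant.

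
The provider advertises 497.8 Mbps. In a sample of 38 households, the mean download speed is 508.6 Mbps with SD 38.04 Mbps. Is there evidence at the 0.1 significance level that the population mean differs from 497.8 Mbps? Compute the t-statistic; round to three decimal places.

H0: μ = 497.8; H1: μ ≠ 497.8 (one-sample t-test, two-sided).
t = (x̄ − μ₀)/(s/√n) = (508.6 − 497.8)/(38.04/√38) = 1.750
df = n − 1 = 37
Two-sided p-value ≈ 0.0884
Since p ≈ 0.0884 < α = 0.1, reject H0; the evidence is statistically significant.

1.750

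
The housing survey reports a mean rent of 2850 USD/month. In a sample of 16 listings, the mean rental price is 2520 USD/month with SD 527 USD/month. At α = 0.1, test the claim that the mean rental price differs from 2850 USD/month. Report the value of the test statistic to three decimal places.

H0: μ = 2850; H1: μ ≠ 2850 (one-sample t-test, two-sided).
t = (x̄ − μ₀)/(s/√n) = (2520 − 2850)/(527/√16) = -2.505
df = n − 1 = 15
Two-sided p-value ≈ 0.0243
Since p ≈ 0.0243 < α = 0.1, reject H0; the evidence is statistically significant.

-2.505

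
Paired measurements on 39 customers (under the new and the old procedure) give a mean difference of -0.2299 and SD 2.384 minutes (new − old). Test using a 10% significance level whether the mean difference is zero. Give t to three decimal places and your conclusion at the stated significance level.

H0: μ_d = 0; H1: μ_d ≠ 0 (paired t-test on the differences, two-sided).
t = d̄/(s_d/√n) = -0.2299/(2.384/√39) = -0.602
df = n − 1 = 38
Two-sided p-value ≈ 0.551
Since p ≈ 0.551 > α = 0.1, fail to reject H0; the data do not provide sufficient evidence against H0.

t = -0.602; fail to reject H0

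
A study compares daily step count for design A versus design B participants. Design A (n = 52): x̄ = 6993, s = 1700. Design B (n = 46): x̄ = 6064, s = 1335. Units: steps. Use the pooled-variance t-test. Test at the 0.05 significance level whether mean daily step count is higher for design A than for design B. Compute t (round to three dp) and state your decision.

t = 2.981; reject H0

Let group 1 = design A, group 2 = design B. H0: μ_1 = μ_2; H1: μ_1 > μ_2 (two-sample pooled-variance t-test, right-tailed).
s_p² = [(52−1)·1700² + (46−1)·1335²]/(52+46−2) = 2370730
t = (6993 − 6064)/√[2370730·(1/52 + 1/46)] = 2.981
df = n₁ + n₂ − 2 = 96
p-value = P(T ≥ 2.981) ≈ 0.0018
Since p ≈ 0.0018 < α = 0.05, reject H0; the evidence is statistically significant.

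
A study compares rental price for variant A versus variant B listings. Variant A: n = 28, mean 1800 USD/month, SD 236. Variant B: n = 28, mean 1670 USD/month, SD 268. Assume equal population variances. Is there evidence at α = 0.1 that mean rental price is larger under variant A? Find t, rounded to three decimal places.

Let group 1 = variant A, group 2 = variant B. H0: μ_1 = μ_2; H1: μ_1 > μ_2 (two-sample pooled-variance t-test, right-tailed).
s_p² = [(28−1)·236² + (28−1)·268²]/(28+28−2) = 63760
t = (1800 − 1670)/√[63760·(1/28 + 1/28)] = 1.926
df = n₁ + n₂ − 2 = 54
p-value = P(T ≥ 1.926) ≈ 0.0297
Since p ≈ 0.0297 < α = 0.1, reject H0; the evidence is statistically significant.

1.926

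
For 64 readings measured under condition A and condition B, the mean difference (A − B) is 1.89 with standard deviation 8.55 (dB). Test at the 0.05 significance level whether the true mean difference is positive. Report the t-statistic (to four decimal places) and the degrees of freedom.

H0: μ_d = 0; H1: μ_d > 0 (paired t-test on the differences, right-tailed).
t = d̄/(s_d/√n) = 1.89/(8.55/√64) = 1.7684
df = n − 1 = 63
p-value = P(T ≥ 1.7684) ≈ 0.0409
Since p ≈ 0.0409 < α = 0.05, reject H0; the evidence is statistically significant.

t = 1.7684, df = 63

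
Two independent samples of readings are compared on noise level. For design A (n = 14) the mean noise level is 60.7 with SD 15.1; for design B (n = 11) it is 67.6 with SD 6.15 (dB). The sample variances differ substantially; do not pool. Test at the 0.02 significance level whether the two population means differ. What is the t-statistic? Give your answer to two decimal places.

-1.55

Let group 1 = design A, group 2 = design B. H0: μ_1 = μ_2; H1: μ_1 ≠ μ_2 (Welch's two-sample t-test, two-sided).
t = (x̄_1 − x̄_2)/√(s_1²/n_1 + s_2²/n_2) = (60.7 − 67.6)/√(15.1²/14 + 6.15²/11) = -1.55
Welch–Satterthwaite df ≈ 18.02
Two-sided p-value ≈ 0.138
Since p ≈ 0.138 > α = 0.02, fail to reject H0; the evidence is not statistically significant.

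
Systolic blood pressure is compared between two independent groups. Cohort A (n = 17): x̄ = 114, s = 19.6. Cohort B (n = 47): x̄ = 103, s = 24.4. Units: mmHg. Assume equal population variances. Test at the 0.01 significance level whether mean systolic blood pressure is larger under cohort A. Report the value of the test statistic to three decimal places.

1.671

Let group 1 = cohort A, group 2 = cohort B. H0: μ_1 = μ_2; H1: μ_1 > μ_2 (two-sample pooled-variance t-test, right-tailed).
s_p² = [(17−1)·19.6² + (47−1)·24.4²]/(17+47−2) = 540.857
t = (114 − 103)/√[540.857·(1/17 + 1/47)] = 1.671
df = n₁ + n₂ − 2 = 62
p-value = P(T ≥ 1.671) ≈ 0.0499
Since p ≈ 0.0499 > α = 0.01, fail to reject H0; the evidence is not statistically significant.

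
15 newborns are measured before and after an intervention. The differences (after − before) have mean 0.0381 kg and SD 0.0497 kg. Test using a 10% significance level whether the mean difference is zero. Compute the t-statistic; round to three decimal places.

H0: μ_d = 0; H1: μ_d ≠ 0 (paired t-test on the differences, two-sided).
t = d̄/(s_d/√n) = 0.0381/(0.0497/√15) = 2.969
df = n − 1 = 14
Two-sided p-value ≈ 0.0102
Since p ≈ 0.0102 < α = 0.1, reject H0; the data support H1.

2.969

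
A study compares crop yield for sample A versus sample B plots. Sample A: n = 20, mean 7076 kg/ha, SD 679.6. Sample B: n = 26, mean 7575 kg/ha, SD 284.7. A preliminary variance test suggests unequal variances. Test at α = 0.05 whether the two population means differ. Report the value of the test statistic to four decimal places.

Let group 1 = sample A, group 2 = sample B. H0: μ_1 = μ_2; H1: μ_1 ≠ μ_2 (Welch's two-sample t-test, two-sided).
t = (x̄_1 − x̄_2)/√(s_1²/n_1 + s_2²/n_2) = (7076 − 7575)/√(679.6²/20 + 284.7²/26) = -3.0822
Welch–Satterthwaite df ≈ 24.14
Two-sided p-value ≈ 0.0051
Since p ≈ 0.0051 < α = 0.05, reject H0; the evidence is statistically significant.

-3.0822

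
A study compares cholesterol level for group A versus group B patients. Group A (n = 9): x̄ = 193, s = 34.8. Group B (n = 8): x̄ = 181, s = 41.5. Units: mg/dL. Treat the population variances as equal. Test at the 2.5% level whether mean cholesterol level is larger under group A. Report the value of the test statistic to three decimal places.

Let group 1 = group A, group 2 = group B. H0: μ_1 = μ_2; H1: μ_1 > μ_2 (two-sample pooled-variance t-test, right-tailed).
s_p² = [(9−1)·34.8² + (8−1)·41.5²]/(9+8−2) = 1449.6
t = (193 − 181)/√[1449.6·(1/9 + 1/8)] = 0.649
df = n₁ + n₂ − 2 = 15
p-value = P(T ≥ 0.649) ≈ 0.2632
Since p ≈ 0.2632 > α = 0.025, fail to reject H0; the data do not provide sufficient evidence against H0.

0.649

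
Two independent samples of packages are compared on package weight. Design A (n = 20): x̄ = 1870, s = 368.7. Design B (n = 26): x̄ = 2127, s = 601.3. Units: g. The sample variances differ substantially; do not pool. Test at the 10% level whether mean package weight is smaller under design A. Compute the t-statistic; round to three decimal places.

-1.786

Let group 1 = design A, group 2 = design B. H0: μ_1 = μ_2; H1: μ_1 < μ_2 (Welch's two-sample t-test, left-tailed).
t = (x̄_1 − x̄_2)/√(s_1²/n_1 + s_2²/n_2) = (1870 − 2127)/√(368.7²/20 + 601.3²/26) = -1.786
Welch–Satterthwaite df ≈ 42.16
p-value = P(T ≤ -1.786) ≈ 0.0406
Since p ≈ 0.0406 < α = 0.1, reject H0; the data support H1.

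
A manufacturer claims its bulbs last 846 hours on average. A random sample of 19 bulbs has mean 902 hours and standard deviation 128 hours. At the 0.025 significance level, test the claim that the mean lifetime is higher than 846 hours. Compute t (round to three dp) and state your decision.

H0: μ = 846; H1: μ > 846 (one-sample t-test, right-tailed).
t = (x̄ − μ₀)/(s/√n) = (902 − 846)/(128/√19) = 1.907
df = n − 1 = 18
p-value = P(T ≥ 1.907) ≈ 0.0363
Since p ≈ 0.0363 > α = 0.025, fail to reject H0; the evidence is not statistically significant.

t = 1.907; fail to reject H0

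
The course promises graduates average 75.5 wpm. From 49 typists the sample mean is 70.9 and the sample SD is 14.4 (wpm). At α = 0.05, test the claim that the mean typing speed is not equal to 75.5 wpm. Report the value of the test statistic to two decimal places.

H0: μ = 75.5; H1: μ ≠ 75.5 (one-sample t-test, two-sided).
t = (x̄ − μ₀)/(s/√n) = (70.9 − 75.5)/(14.4/√49) = -2.24
df = n − 1 = 48
Two-sided p-value ≈ 0.030
Since p ≈ 0.030 < α = 0.05, reject H0; the evidence is statistically significant.

-2.24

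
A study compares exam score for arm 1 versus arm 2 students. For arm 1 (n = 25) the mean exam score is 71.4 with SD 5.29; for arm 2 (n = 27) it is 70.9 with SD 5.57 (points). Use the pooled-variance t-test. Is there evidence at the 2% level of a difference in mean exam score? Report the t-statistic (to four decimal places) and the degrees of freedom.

t = 0.3313, df = 50

Let group 1 = arm 1, group 2 = arm 2. H0: μ_1 = μ_2; H1: μ_1 ≠ μ_2 (two-sample pooled-variance t-test, two-sided).
s_p² = [(25−1)·5.29² + (27−1)·5.57²]/(25+27−2) = 29.5653
t = (71.4 − 70.9)/√[29.5653·(1/25 + 1/27)] = 0.3313
df = n₁ + n₂ − 2 = 50
Two-sided p-value ≈ 0.7418
Since p ≈ 0.7418 > α = 0.02, fail to reject H0; the data do not provide sufficient evidence against H0.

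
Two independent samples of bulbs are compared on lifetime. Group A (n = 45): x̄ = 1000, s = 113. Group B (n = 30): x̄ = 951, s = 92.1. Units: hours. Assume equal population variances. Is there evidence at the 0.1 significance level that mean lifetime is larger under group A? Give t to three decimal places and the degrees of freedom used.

Let group 1 = group A, group 2 = group B. H0: μ_1 = μ_2; H1: μ_1 > μ_2 (two-sample pooled-variance t-test, right-tailed).
s_p² = [(45−1)·113² + (30−1)·92.1²]/(45+30−2) = 11066.1
t = (1000 − 951)/√[11066.1·(1/45 + 1/30)] = 1.976
df = n₁ + n₂ − 2 = 73
p-value = P(T ≥ 1.976) ≈ 0.026
Since p ≈ 0.026 < α = 0.1, reject H0; the data support H1.

t = 1.976, df = 73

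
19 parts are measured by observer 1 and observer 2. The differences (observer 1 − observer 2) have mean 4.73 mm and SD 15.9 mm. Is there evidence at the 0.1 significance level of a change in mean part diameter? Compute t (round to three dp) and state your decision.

H0: μ_d = 0; H1: μ_d ≠ 0 (paired t-test on the differences, two-sided).
t = d̄/(s_d/√n) = 4.73/(15.9/√19) = 1.297
df = n − 1 = 18
Two-sided p-value ≈ 0.211
Since p ≈ 0.211 > α = 0.1, fail to reject H0; the evidence is not statistically significant.

t = 1.297; fail to reject H0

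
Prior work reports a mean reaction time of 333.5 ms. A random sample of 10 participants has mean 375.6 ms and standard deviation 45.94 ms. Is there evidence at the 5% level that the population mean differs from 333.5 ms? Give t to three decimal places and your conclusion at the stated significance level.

H0: μ = 333.5; H1: μ ≠ 333.5 (one-sample t-test, two-sided).
t = (x̄ − μ₀)/(s/√n) = (375.6 − 333.5)/(45.94/√10) = 2.898
df = n − 1 = 9
Two-sided p-value ≈ 0.018
Since p ≈ 0.018 < α = 0.05, reject H0; the data support H1.

t = 2.898; reject H0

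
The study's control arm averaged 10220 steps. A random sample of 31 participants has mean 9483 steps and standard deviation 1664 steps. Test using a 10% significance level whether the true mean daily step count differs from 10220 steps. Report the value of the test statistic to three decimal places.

-2.466

H0: μ = 10220; H1: μ ≠ 10220 (one-sample t-test, two-sided).
t = (x̄ − μ₀)/(s/√n) = (9483 − 10220)/(1664/√31) = -2.466
df = n − 1 = 30
Two-sided p-value ≈ 0.020
Since p ≈ 0.020 < α = 0.1, reject H0; the data support H1.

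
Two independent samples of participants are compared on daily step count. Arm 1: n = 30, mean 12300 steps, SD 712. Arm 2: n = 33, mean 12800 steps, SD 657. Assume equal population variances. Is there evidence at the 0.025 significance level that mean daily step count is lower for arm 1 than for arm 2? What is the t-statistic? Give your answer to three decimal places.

Let group 1 = arm 1, group 2 = arm 2. H0: μ_1 = μ_2; H1: μ_1 < μ_2 (two-sample pooled-variance t-test, left-tailed).
s_p² = [(30−1)·712² + (33−1)·657²]/(30+33−2) = 467445
t = (12300 − 12800)/√[467445·(1/30 + 1/33)] = -2.899
df = n₁ + n₂ − 2 = 61
p-value = P(T ≤ -2.899) ≈ 0.003
Since p ≈ 0.003 < α = 0.025, reject H0; the data support H1.

-2.899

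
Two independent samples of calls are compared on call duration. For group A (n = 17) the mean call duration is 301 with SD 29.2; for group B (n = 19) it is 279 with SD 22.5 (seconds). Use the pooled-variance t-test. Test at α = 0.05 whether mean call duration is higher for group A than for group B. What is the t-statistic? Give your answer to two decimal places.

Let group 1 = group A, group 2 = group B. H0: μ_1 = μ_2; H1: μ_1 > μ_2 (two-sample pooled-variance t-test, right-tailed).
s_p² = [(17−1)·29.2² + (19−1)·22.5²]/(17+19−2) = 669.257
t = (301 − 279)/√[669.257·(1/17 + 1/19)] = 2.55
df = n₁ + n₂ − 2 = 34
p-value = P(T ≥ 2.55) ≈ 0.008
Since p ≈ 0.008 < α = 0.05, reject H0; the data support H1.

2.55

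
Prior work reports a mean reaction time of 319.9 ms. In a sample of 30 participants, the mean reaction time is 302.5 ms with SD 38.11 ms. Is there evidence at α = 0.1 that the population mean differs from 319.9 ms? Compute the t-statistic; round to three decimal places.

-2.501

H0: μ = 319.9; H1: μ ≠ 319.9 (one-sample t-test, two-sided).
t = (x̄ − μ₀)/(s/√n) = (302.5 − 319.9)/(38.11/√30) = -2.501
df = n − 1 = 29
Two-sided p-value ≈ 0.018
Since p ≈ 0.018 < α = 0.1, reject H0; the evidence is statistically significant.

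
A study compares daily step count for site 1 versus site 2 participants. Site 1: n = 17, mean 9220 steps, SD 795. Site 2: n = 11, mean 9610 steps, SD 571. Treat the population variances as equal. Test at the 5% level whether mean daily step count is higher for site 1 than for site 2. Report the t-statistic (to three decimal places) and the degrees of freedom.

t = -1.405, df = 26

Let group 1 = site 1, group 2 = site 2. H0: μ_1 = μ_2; H1: μ_1 > μ_2 (two-sample pooled-variance t-test, right-tailed).
s_p² = [(17−1)·795² + (11−1)·571²]/(17+11−2) = 514339
t = (9220 − 9610)/√[514339·(1/17 + 1/11)] = -1.405
df = n₁ + n₂ − 2 = 26
p-value = P(T ≥ -1.405) ≈ 0.914
Since p ≈ 0.914 > α = 0.05, fail to reject H0; the data do not provide sufficient evidence against H0.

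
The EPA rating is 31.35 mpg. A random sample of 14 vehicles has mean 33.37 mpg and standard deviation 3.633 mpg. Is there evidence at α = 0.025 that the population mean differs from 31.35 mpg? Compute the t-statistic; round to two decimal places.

2.08

H0: μ = 31.35; H1: μ ≠ 31.35 (one-sample t-test, two-sided).
t = (x̄ − μ₀)/(s/√n) = (33.37 − 31.35)/(3.633/√14) = 2.08
df = n − 1 = 13
Two-sided p-value ≈ 0.0578
Since p ≈ 0.0578 > α = 0.025, fail to reject H0; the evidence is not statistically significant.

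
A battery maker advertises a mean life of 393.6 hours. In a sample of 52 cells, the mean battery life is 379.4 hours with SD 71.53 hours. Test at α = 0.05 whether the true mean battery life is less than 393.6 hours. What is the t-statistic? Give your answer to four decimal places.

-1.4315

H0: μ = 393.6; H1: μ < 393.6 (one-sample t-test, left-tailed).
t = (x̄ − μ₀)/(s/√n) = (379.4 − 393.6)/(71.53/√52) = -1.4315
df = n − 1 = 51
p-value = P(T ≤ -1.4315) ≈ 0.079
Since p ≈ 0.079 > α = 0.05, fail to reject H0; the data do not provide sufficient evidence against H0.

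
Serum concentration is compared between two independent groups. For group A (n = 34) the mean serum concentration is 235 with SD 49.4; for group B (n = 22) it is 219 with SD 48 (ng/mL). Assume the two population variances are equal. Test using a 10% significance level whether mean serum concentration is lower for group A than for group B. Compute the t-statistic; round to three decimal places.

Let group 1 = group A, group 2 = group B. H0: μ_1 = μ_2; H1: μ_1 < μ_2 (two-sample pooled-variance t-test, left-tailed).
s_p² = [(34−1)·49.4² + (22−1)·48²]/(34+22−2) = 2387.33
t = (235 − 219)/√[2387.33·(1/34 + 1/22)] = 1.197
df = n₁ + n₂ − 2 = 54
p-value = P(T ≤ 1.197) ≈ 0.882
Since p ≈ 0.882 > α = 0.1, fail to reject H0; the evidence is not statistically significant.

1.197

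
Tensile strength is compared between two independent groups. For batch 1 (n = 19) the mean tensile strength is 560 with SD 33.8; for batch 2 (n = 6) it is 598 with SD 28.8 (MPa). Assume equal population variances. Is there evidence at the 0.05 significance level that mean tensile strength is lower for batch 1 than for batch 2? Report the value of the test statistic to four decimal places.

-2.4756

Let group 1 = batch 1, group 2 = batch 2. H0: μ_1 = μ_2; H1: μ_1 < μ_2 (two-sample pooled-variance t-test, left-tailed).
s_p² = [(19−1)·33.8² + (6−1)·28.8²]/(19+6−2) = 1074.4
t = (560 − 598)/√[1074.4·(1/19 + 1/6)] = -2.4756
df = n₁ + n₂ − 2 = 23
p-value = P(T ≤ -2.4756) ≈ 0.011
Since p ≈ 0.011 < α = 0.05, reject H0; the data support H1.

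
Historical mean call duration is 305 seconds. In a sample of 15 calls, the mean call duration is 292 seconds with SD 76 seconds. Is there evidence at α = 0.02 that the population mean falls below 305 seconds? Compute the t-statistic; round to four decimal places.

H0: μ = 305; H1: μ < 305 (one-sample t-test, left-tailed).
t = (x̄ − μ₀)/(s/√n) = (292 − 305)/(76/√15) = -0.6625
df = n − 1 = 14
p-value = P(T ≤ -0.6625) ≈ 0.259
Since p ≈ 0.259 > α = 0.02, fail to reject H0; the evidence is not statistically significant.

-0.6625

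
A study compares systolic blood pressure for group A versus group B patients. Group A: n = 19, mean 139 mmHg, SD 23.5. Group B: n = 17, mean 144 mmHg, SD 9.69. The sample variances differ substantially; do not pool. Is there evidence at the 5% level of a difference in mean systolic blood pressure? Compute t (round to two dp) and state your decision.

t = -0.85; fail to reject H0

Let group 1 = group A, group 2 = group B. H0: μ_1 = μ_2; H1: μ_1 ≠ μ_2 (Welch's two-sample t-test, two-sided).
t = (x̄_1 − x̄_2)/√(s_1²/n_1 + s_2²/n_2) = (139 − 144)/√(23.5²/19 + 9.69²/17) = -0.85
Welch–Satterthwaite df ≈ 24.50
Two-sided p-value ≈ 0.4035
Since p ≈ 0.4035 > α = 0.05, fail to reject H0; the data do not provide sufficient evidence against H0.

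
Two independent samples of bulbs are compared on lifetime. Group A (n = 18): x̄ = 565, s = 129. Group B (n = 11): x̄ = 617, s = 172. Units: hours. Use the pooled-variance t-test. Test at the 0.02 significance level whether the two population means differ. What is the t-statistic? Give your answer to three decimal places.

Let group 1 = group A, group 2 = group B. H0: μ_1 = μ_2; H1: μ_1 ≠ μ_2 (two-sample pooled-variance t-test, two-sided).
s_p² = [(18−1)·129² + (11−1)·172²]/(18+11−2) = 21434.7
t = (565 − 617)/√[21434.7·(1/18 + 1/11)] = -0.928
df = n₁ + n₂ − 2 = 27
Two-sided p-value ≈ 0.362
Since p ≈ 0.362 > α = 0.02, fail to reject H0; the evidence is not statistically significant.

-0.928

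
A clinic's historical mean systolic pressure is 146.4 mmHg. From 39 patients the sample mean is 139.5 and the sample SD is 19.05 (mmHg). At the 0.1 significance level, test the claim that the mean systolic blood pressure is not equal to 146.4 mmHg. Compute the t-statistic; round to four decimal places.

H0: μ = 146.4; H1: μ ≠ 146.4 (one-sample t-test, two-sided).
t = (x̄ − μ₀)/(s/√n) = (139.5 − 146.4)/(19.05/√39) = -2.2620
df = n − 1 = 38
Two-sided p-value ≈ 0.030
Since p ≈ 0.030 < α = 0.1, reject H0; the evidence is statistically significant.

-2.2620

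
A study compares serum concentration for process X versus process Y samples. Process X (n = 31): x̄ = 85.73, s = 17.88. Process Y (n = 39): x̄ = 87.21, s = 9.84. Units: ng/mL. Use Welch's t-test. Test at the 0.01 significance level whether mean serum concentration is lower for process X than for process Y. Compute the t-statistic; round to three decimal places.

-0.414

Let group 1 = process X, group 2 = process Y. H0: μ_1 = μ_2; H1: μ_1 < μ_2 (Welch's two-sample t-test, left-tailed).
t = (x̄_1 − x̄_2)/√(s_1²/n_1 + s_2²/n_2) = (85.73 − 87.21)/√(17.88²/31 + 9.84²/39) = -0.414
Welch–Satterthwaite df ≈ 44.16
p-value = P(T ≤ -0.414) ≈ 0.341
Since p ≈ 0.341 > α = 0.01, fail to reject H0; the data do not provide sufficient evidence against H0.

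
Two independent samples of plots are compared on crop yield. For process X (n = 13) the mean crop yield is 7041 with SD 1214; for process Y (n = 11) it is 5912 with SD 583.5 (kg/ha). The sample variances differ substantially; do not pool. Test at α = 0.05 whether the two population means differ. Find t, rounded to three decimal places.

2.972

Let group 1 = process X, group 2 = process Y. H0: μ_1 = μ_2; H1: μ_1 ≠ μ_2 (Welch's two-sample t-test, two-sided).
t = (x̄_1 − x̄_2)/√(s_1²/n_1 + s_2²/n_2) = (7041 − 5912)/√(1214²/13 + 583.5²/11) = 2.972
Welch–Satterthwaite df ≈ 17.85
Two-sided p-value ≈ 0.008
Since p ≈ 0.008 < α = 0.05, reject H0; the data support H1.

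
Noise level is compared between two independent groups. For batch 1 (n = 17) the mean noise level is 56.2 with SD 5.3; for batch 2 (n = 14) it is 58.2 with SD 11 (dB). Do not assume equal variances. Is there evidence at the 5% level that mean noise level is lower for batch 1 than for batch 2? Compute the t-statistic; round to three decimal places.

Let group 1 = batch 1, group 2 = batch 2. H0: μ_1 = μ_2; H1: μ_1 < μ_2 (Welch's two-sample t-test, left-tailed).
t = (x̄_1 − x̄_2)/√(s_1²/n_1 + s_2²/n_2) = (56.2 − 58.2)/√(5.3²/17 + 11²/14) = -0.623
Welch–Satterthwaite df ≈ 17.91
p-value = P(T ≤ -0.623) ≈ 0.2705
Since p ≈ 0.2705 > α = 0.05, fail to reject H0; the evidence is not statistically significant.

-0.623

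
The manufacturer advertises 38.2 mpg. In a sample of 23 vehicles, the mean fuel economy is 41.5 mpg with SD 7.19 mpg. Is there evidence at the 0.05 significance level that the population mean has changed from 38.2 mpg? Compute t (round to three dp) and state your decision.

t = 2.201; reject H0

H0: μ = 38.2; H1: μ ≠ 38.2 (one-sample t-test, two-sided).
t = (x̄ − μ₀)/(s/√n) = (41.5 − 38.2)/(7.19/√23) = 2.201
df = n − 1 = 22
Two-sided p-value ≈ 0.039
Since p ≈ 0.039 < α = 0.05, reject H0; the evidence is statistically significant.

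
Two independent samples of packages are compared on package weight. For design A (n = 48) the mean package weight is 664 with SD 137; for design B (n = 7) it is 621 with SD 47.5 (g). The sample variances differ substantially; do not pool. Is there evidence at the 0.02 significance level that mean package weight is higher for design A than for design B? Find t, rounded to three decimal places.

1.610

Let group 1 = design A, group 2 = design B. H0: μ_1 = μ_2; H1: μ_1 > μ_2 (Welch's two-sample t-test, right-tailed).
t = (x̄_1 − x̄_2)/√(s_1²/n_1 + s_2²/n_2) = (664 − 621)/√(137²/48 + 47.5²/7) = 1.610
Welch–Satterthwaite df ≈ 24.74
p-value = P(T ≥ 1.610) ≈ 0.0600
Since p ≈ 0.0600 > α = 0.02, fail to reject H0; the data do not provide sufficient evidence against H0.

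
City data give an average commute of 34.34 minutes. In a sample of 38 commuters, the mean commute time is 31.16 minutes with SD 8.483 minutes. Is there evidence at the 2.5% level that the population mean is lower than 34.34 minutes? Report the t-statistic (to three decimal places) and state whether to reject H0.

H0: μ = 34.34; H1: μ < 34.34 (one-sample t-test, left-tailed).
t = (x̄ − μ₀)/(s/√n) = (31.16 − 34.34)/(8.483/√38) = -2.311
df = n − 1 = 37
p-value = P(T ≤ -2.311) ≈ 0.013
Since p ≈ 0.013 < α = 0.025, reject H0; the data support H1.

t = -2.311; reject H0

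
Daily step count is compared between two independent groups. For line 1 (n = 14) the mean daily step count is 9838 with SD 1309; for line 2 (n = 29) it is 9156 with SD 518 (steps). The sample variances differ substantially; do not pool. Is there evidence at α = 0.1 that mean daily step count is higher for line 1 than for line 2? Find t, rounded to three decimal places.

Let group 1 = line 1, group 2 = line 2. H0: μ_1 = μ_2; H1: μ_1 > μ_2 (Welch's two-sample t-test, right-tailed).
t = (x̄_1 − x̄_2)/√(s_1²/n_1 + s_2²/n_2) = (9838 − 9156)/√(1309²/14 + 518²/29) = 1.880
Welch–Satterthwaite df ≈ 15.00
p-value = P(T ≥ 1.880) ≈ 0.040
Since p ≈ 0.040 < α = 0.1, reject H0; the evidence is statistically significant.

1.880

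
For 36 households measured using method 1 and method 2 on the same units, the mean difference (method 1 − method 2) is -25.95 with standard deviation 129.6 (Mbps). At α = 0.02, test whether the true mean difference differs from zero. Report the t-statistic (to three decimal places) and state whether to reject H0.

H0: μ_d = 0; H1: μ_d ≠ 0 (paired t-test on the differences, two-sided).
t = d̄/(s_d/√n) = -25.95/(129.6/√36) = -1.201
df = n − 1 = 35
Two-sided p-value ≈ 0.2377
Since p ≈ 0.2377 > α = 0.02, fail to reject H0; the evidence is not statistically significant.

t = -1.201; fail to reject H0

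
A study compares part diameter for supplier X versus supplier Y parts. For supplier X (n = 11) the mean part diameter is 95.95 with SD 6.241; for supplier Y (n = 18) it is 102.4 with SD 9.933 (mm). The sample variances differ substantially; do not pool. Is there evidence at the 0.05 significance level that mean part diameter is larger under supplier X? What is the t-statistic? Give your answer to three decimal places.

Let group 1 = supplier X, group 2 = supplier Y. H0: μ_1 = μ_2; H1: μ_1 > μ_2 (Welch's two-sample t-test, right-tailed).
t = (x̄_1 − x̄_2)/√(s_1²/n_1 + s_2²/n_2) = (95.95 − 102.4)/√(6.241²/11 + 9.933²/18) = -2.147
Welch–Satterthwaite df ≈ 26.94
p-value = P(T ≥ -2.147) ≈ 0.980
Since p ≈ 0.980 > α = 0.05, fail to reject H0; the data do not provide sufficient evidence against H0.

-2.147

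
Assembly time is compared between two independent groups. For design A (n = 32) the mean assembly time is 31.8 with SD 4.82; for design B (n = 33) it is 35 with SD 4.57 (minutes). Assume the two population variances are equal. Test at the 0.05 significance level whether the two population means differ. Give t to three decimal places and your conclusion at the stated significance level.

t = -2.747; reject H0

Let group 1 = design A, group 2 = design B. H0: μ_1 = μ_2; H1: μ_1 ≠ μ_2 (two-sample pooled-variance t-test, two-sided).
s_p² = [(32−1)·4.82² + (33−1)·4.57²]/(32+33−2) = 22.04
t = (31.8 − 35)/√[22.04·(1/32 + 1/33)] = -2.747
df = n₁ + n₂ − 2 = 63
Two-sided p-value ≈ 0.0078
Since p ≈ 0.0078 < α = 0.05, reject H0; the evidence is statistically significant.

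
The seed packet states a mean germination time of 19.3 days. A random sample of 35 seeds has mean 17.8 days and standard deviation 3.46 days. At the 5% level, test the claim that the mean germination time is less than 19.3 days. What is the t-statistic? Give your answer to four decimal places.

-2.5648

H0: μ = 19.3; H1: μ < 19.3 (one-sample t-test, left-tailed).
t = (x̄ − μ₀)/(s/√n) = (17.8 − 19.3)/(3.46/√35) = -2.5648
df = n − 1 = 34
p-value = P(T ≤ -2.5648) ≈ 0.007
Since p ≈ 0.007 < α = 0.05, reject H0; the evidence is statistically significant.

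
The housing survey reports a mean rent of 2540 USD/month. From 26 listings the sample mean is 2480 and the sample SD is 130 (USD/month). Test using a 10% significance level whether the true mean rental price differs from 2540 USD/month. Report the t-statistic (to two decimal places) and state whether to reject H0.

t = -2.35; reject H0

H0: μ = 2540; H1: μ ≠ 2540 (one-sample t-test, two-sided).
t = (x̄ − μ₀)/(s/√n) = (2480 − 2540)/(130/√26) = -2.35
df = n − 1 = 25
Two-sided p-value ≈ 0.0268
Since p ≈ 0.0268 < α = 0.1, reject H0; the evidence is statistically significant.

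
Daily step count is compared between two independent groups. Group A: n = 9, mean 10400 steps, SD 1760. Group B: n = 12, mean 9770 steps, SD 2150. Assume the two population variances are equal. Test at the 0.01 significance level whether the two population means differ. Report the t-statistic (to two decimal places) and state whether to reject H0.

t = 0.72; fail to reject H0

Let group 1 = group A, group 2 = group B. H0: μ_1 = μ_2; H1: μ_1 ≠ μ_2 (two-sample pooled-variance t-test, two-sided).
s_p² = [(9−1)·1760² + (12−1)·2150²]/(9+12−2) = 3980440
t = (10400 − 9770)/√[3980440·(1/9 + 1/12)] = 0.72
df = n₁ + n₂ − 2 = 19
Two-sided p-value ≈ 0.483
Since p ≈ 0.483 > α = 0.01, fail to reject H0; the evidence is not statistically significant.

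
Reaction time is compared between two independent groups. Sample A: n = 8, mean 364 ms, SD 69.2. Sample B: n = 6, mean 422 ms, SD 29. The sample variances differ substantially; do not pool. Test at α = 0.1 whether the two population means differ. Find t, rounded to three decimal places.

-2.134

Let group 1 = sample A, group 2 = sample B. H0: μ_1 = μ_2; H1: μ_1 ≠ μ_2 (Welch's two-sample t-test, two-sided).
t = (x̄_1 − x̄_2)/√(s_1²/n_1 + s_2²/n_2) = (364 − 422)/√(69.2²/8 + 29²/6) = -2.134
Welch–Satterthwaite df ≈ 9.90
Two-sided p-value ≈ 0.059
Since p ≈ 0.059 < α = 0.1, reject H0; the data support H1.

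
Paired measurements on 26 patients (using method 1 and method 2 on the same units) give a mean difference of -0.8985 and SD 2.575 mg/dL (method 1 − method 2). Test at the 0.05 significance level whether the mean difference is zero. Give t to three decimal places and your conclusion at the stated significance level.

t = -1.779; fail to reject H0

H0: μ_d = 0; H1: μ_d ≠ 0 (paired t-test on the differences, two-sided).
t = d̄/(s_d/√n) = -0.8985/(2.575/√26) = -1.779
df = n − 1 = 25
Two-sided p-value ≈ 0.087
Since p ≈ 0.087 > α = 0.05, fail to reject H0; the data do not provide sufficient evidence against H0.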